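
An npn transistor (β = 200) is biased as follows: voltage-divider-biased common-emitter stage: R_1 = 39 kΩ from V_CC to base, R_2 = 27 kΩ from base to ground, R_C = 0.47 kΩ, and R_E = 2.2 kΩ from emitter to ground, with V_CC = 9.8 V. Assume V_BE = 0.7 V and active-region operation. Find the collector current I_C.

I_C ≈ 1.4 mA

Thevenize the base divider: V_Th = V_CC·R_2/(R_1+R_2) = 9.8×27/66 = 4.01 V, R_Th = R_1‖R_2 = 16 kΩ.
Base-emitter loop: V_Th = I_B·R_Th + V_BE + (β+1)I_B·R_E, so I_B = (4.01 − 0.7) / (16 + 201×2.2) = 0.00722 mA.
I_C = β·I_B = 200×0.00722 = 1.44 mA, and I_E = (β+1)I_B = 1.45 mA.
V_CE = V_CC − I_C·R_C − I_E·R_E = 9.8 − 1.44×0.47 − 1.45×2.2 = 5.93 V.
V_CE = 5.93 V > 0.2 V confirms active-region operation.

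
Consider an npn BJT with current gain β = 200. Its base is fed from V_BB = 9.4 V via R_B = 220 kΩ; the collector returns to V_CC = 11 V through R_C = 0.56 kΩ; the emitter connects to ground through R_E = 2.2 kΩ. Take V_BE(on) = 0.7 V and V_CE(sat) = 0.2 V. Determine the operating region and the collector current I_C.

Assume active. Base-emitter loop: I_B = (V_BB − V_BE)/(R_B + (β+1)R_E) = (9.4 − 0.7)/(220 + 201×2.2) = 0.0131 mA.
I_C = β·I_B = 200×0.0131 = 2.63 mA.
V_CE = V_CC − I_C·R_C − I_E·R_E = 11 − 2.63×0.56 − 2.64×2.2 = 3.72 V > V_CE(sat), so the active-region assumption holds.

active; I_C ≈ 2.6 mA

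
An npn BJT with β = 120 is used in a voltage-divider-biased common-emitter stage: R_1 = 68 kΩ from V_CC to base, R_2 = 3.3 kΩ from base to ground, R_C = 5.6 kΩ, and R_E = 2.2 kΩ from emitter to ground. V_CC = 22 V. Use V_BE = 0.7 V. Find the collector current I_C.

Thevenize the base divider: V_Th = V_CC·R_2/(R_1+R_2) = 22×3.3/71.3 = 1.02 V, R_Th = R_1‖R_2 = 3.15 kΩ.
Base-emitter loop: V_Th = I_B·R_Th + V_BE + (β+1)I_B·R_E, so I_B = (1.02 − 0.7) / (3.15 + 121×2.2) = 0.00118 mA.
I_C = β·I_B = 120×0.00118 = 0.142 mA, and I_E = (β+1)I_B = 0.143 mA.
V_CE = V_CC − I_C·R_C − I_E·R_E = 22 − 0.142×5.6 − 0.143×2.2 = 20.9 V.
V_CE = 20.9 V > 0.2 V confirms active-region operation.

I_C ≈ 0.14 mA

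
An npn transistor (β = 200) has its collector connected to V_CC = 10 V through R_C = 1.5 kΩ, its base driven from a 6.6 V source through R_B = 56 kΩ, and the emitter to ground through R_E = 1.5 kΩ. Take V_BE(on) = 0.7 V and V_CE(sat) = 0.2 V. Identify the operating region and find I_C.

Assume active: I_B = (6.6 − 0.7)/(56 + 201×1.5) = 0.0165 mA, I_C = β·I_B = 3.3 mA.
Then V_CE = 10 − 3.3×1.5 − 3.32×1.5 = 0.0731 V < 0.2 V — the active assumption fails.
Re-solve with V_CE = 0.2 V. KCL at the emitter: V_E/R_E = (V_BB−0.7−V_E)/R_B + (V_CC−0.2−V_E)/R_C, giving V_E = 4.91 V.
I_C = (V_CC − 0.2 − V_E)/R_C = (9.8 − 4.91)/1.5 = 3.26 mA.
Check: I_B = (5.9 − 4.91)/56 = 0.0176 mA, and β·I_B = 3.52 mA > I_C, confirming saturation.

saturation; I_C ≈ 3.3 mA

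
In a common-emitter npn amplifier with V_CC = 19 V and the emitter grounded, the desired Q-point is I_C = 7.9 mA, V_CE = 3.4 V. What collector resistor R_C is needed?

R_C ≈ 2 kΩ

Collector loop: V_CC = I_C·R_C + V_CE.
R_C = (V_CC − V_CE)/I_C = (19 − 3.4)/7.9 = 1.97 kΩ.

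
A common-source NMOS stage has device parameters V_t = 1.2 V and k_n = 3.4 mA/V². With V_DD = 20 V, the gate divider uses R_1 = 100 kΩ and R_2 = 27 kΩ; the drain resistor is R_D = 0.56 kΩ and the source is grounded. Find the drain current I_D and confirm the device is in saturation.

I_D ≈ 16 mA

V_G = V_DD·R_2/(R_1+R_2) = 20×27/127 = 4.25 V. With the source grounded, V_GS = V_G = 4.25 V.
Assume saturation: I_D = (k_n/2)(V_GS − V_t)² = (3.4/2)×(4.25 − 1.2)² = 1.7×3.05² = 15.8 mA.
V_DS = V_DD − I_D·R_D = 20 − 15.8×0.56 = 11.1 V.
Saturation requires V_DS ≥ V_GS − V_t = 3.05 V; 11.1 ≥ 3.05 ✓.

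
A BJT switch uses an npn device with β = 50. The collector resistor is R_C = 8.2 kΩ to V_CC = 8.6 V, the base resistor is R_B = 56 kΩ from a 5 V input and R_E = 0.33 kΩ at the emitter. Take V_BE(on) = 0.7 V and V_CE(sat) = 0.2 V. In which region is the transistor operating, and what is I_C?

Assume active: I_B = (5 − 0.7)/(56 + 51×0.33) = 0.059 mA, I_C = β·I_B = 2.95 mA.
Then V_CE = 8.6 − 2.95×8.2 − 3.01×0.33 = -16.6 V < 0.2 V — the active assumption fails.
Re-solve with V_CE = 0.2 V. KCL at the emitter: V_E/R_E = (V_BB−0.7−V_E)/R_B + (V_CC−0.2−V_E)/R_C, giving V_E = 0.347 V.
I_C = (V_CC − 0.2 − V_E)/R_C = (8.4 − 0.347)/8.2 = 0.982 mA.
Check: I_B = (4.3 − 0.347)/56 = 0.0706 mA, and β·I_B = 3.53 mA > I_C, confirming saturation.

saturation; I_C ≈ 0.98 mA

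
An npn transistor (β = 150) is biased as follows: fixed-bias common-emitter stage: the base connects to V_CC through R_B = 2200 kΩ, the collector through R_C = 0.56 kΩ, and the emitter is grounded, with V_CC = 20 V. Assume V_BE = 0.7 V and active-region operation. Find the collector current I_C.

Base loop: V_CC = I_B·R_B + V_BE, so I_B = (20 − 0.7)/2200 kΩ = 0.00877 mA.
In the active region I_C = β·I_B = 150 × 0.00877 = 1.32 mA.
Collector loop: V_CE = V_CC − I_C·R_C = 20 − 1.32×0.56 = 19.3 V.
Since V_CE = 19.3 V > V_CE(sat) ≈ 0.2 V, the transistor is in the active region as assumed.

I_C ≈ 1.3 mA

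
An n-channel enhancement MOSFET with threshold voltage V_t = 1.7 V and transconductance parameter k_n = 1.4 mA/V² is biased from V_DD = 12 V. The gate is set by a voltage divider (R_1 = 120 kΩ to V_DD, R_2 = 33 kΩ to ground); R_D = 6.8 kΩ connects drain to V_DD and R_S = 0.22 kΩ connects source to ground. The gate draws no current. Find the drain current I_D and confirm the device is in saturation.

I_D ≈ 0.44 mA

V_G = V_DD·R_2/(R_1+R_2) = 12×33/153 = 2.59 V.
Assume saturation: I_D = (k_n/2)(V_GS − V_t)² with V_GS = V_G − I_D·R_S = 2.59 − 0.22·I_D.
Substituting gives 0.0339·I_D² − 1.27·I_D + 0.552 = 0, with roots I_D = 0.439 or 37.2 mA.
The root I_D = 37.2 mA gives V_GS = -5.59 V ≤ V_t, so take I_D = 0.439 mA.
Then V_GS = 2.49 V and V_DS = V_DD − I_D(R_D+R_S) = 12 − 0.439×7.02 = 8.92 V.
Saturation requires V_DS ≥ V_GS − V_t = 0.792 V; 8.92 ≥ 0.792 ✓.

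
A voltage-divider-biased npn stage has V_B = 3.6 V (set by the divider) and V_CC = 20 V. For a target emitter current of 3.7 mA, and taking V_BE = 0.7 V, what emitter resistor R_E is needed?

V_E = V_B − V_BE = 3.6 − 0.7 = 2.9 V.
R_E = V_E / I_E = 2.9 / 3.7 = 0.784 kΩ.

R_E ≈ 0.78 kΩ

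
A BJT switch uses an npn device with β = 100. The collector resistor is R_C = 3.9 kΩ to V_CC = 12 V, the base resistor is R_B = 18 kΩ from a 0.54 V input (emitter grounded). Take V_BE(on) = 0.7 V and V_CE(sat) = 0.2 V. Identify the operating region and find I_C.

cutoff; I_C ≈ 0

V_BB = 0.54 V ≤ V_BE(on) = 0.7 V, so the base-emitter junction is not forward biased.
The transistor is in cutoff: I_B = I_C = 0.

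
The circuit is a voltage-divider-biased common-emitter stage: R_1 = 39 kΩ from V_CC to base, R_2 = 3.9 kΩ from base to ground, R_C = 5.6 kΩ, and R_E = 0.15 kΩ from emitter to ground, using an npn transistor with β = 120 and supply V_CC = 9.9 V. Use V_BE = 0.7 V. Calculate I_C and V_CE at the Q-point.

I_C ≈ 1.1 mA, V_CE ≈ 3.5 V

Thevenize the base divider: V_Th = V_CC·R_2/(R_1+R_2) = 9.9×3.9/42.9 = 0.9 V, R_Th = R_1‖R_2 = 3.55 kΩ.
Base-emitter loop: V_Th = I_B·R_Th + V_BE + (β+1)I_B·R_E, so I_B = (0.9 − 0.7) / (3.55 + 121×0.15) = 0.00922 mA.
I_C = β·I_B = 120×0.00922 = 1.11 mA, and I_E = (β+1)I_B = 1.12 mA.
V_CE = V_CC − I_C·R_C − I_E·R_E = 9.9 − 1.11×5.6 − 1.12×0.15 = 3.54 V.
V_CE = 3.54 V > 0.2 V confirms active-region operation.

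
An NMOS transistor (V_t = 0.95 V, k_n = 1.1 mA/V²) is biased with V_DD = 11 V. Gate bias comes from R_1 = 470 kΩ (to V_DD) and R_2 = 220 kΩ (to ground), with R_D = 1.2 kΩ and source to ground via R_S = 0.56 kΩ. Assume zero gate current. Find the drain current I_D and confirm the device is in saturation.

V_G = V_DD·R_2/(R_1+R_2) = 11×220/690 = 3.51 V.
Assume saturation: I_D = (k_n/2)(V_GS − V_t)² with V_GS = V_G − I_D·R_S = 3.51 − 0.56·I_D.
Substituting gives 0.172·I_D² − 2.58·I_D + 3.6 = 0, with roots I_D = 1.56 or 13.4 mA.
The root I_D = 13.4 mA gives V_GS = -3.98 V ≤ V_t, so take I_D = 1.56 mA.
Then V_GS = 2.63 V and V_DS = V_DD − I_D(R_D+R_S) = 11 − 1.56×1.76 = 8.26 V.
Saturation requires V_DS ≥ V_GS − V_t = 1.68 V; 8.26 ≥ 1.68 ✓.

I_D ≈ 1.6 mA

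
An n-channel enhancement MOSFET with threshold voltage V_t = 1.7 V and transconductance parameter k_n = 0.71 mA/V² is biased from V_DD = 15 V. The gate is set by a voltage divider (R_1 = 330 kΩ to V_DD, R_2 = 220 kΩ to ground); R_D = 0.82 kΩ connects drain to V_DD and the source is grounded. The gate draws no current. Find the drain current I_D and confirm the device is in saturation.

V_G = V_DD·R_2/(R_1+R_2) = 15×220/550 = 6 V. With the source grounded, V_GS = V_G = 6 V.
Assume saturation: I_D = (k_n/2)(V_GS − V_t)² = (0.71/2)×(6 − 1.7)² = 0.355×4.3² = 6.56 mA.
V_DS = V_DD − I_D·R_D = 15 − 6.56×0.82 = 9.62 V.
Saturation requires V_DS ≥ V_GS − V_t = 4.3 V; 9.62 ≥ 4.3 ✓.

I_D ≈ 6.6 mA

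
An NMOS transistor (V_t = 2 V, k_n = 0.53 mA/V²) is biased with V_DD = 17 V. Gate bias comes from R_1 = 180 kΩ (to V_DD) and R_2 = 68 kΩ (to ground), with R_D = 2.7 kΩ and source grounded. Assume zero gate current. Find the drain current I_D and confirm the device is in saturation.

I_D ≈ 1.9 mA

V_G = V_DD·R_2/(R_1+R_2) = 17×68/248 = 4.66 V. With the source grounded, V_GS = V_G = 4.66 V.
Assume saturation: I_D = (k_n/2)(V_GS − V_t)² = (0.53/2)×(4.66 − 2)² = 0.265×2.66² = 1.88 mA.
V_DS = V_DD − I_D·R_D = 17 − 1.88×2.7 = 11.9 V.
Saturation requires V_DS ≥ V_GS − V_t = 2.66 V; 11.9 ≥ 2.66 ✓.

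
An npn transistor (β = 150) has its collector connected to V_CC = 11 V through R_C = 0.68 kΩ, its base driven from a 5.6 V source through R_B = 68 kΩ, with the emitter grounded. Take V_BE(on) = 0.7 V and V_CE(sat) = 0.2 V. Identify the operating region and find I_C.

active; I_C ≈ 11 mA

Assume active. Base-emitter loop: I_B = (V_BB − V_BE)/R_B = (5.6 − 0.7)/68 = 0.0721 mA.
I_C = β·I_B = 150×0.0721 = 10.8 mA.
V_CE = V_CC − I_C·R_C = 11 − 10.8×0.68 = 3.65 V > V_CE(sat), so the active-region assumption holds.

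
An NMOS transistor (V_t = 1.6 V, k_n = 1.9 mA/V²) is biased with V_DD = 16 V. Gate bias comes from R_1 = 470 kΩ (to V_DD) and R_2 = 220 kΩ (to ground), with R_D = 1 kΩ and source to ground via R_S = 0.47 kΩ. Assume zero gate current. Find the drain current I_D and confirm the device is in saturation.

V_G = V_DD·R_2/(R_1+R_2) = 16×220/690 = 5.1 V.
Assume saturation: I_D = (k_n/2)(V_GS − V_t)² with V_GS = V_G − I_D·R_S = 5.1 − 0.47·I_D.
Substituting gives 0.21·I_D² − 4.13·I_D + 11.6 = 0, with roots I_D = 3.42 or 16.2 mA.
The root I_D = 16.2 mA gives V_GS = -2.54 V ≤ V_t, so take I_D = 3.42 mA.
Then V_GS = 3.5 V and V_DS = V_DD − I_D(R_D+R_S) = 16 − 3.42×1.47 = 11 V.
Saturation requires V_DS ≥ V_GS − V_t = 1.9 V; 11 ≥ 1.9 ✓.

I_D ≈ 3.4 mA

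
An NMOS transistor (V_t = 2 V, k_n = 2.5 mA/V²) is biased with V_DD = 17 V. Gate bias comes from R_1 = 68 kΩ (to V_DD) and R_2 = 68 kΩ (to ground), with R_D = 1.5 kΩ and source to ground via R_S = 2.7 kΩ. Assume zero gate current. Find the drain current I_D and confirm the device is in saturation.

V_G = V_DD·R_2/(R_1+R_2) = 17×68/136 = 8.5 V.
Assume saturation: I_D = (k_n/2)(V_GS − V_t)² with V_GS = V_G − I_D·R_S = 8.5 − 2.7·I_D.
Substituting gives 9.11·I_D² − 44.9·I_D + 52.8 = 0, with roots I_D = 1.95 or 2.98 mA.
The root I_D = 2.98 mA gives V_GS = 0.456 V ≤ V_t, so take I_D = 1.95 mA.
Then V_GS = 3.25 V and V_DS = V_DD − I_D(R_D+R_S) = 17 − 1.95×4.2 = 8.83 V.
Saturation requires V_DS ≥ V_GS − V_t = 1.25 V; 8.83 ≥ 1.25 ✓.

I_D ≈ 1.9 mA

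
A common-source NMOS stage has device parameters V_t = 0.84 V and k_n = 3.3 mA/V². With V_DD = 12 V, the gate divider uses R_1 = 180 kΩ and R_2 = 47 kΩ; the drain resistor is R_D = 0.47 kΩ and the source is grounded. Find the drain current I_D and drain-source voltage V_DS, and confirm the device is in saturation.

I_D ≈ 4.5 mA, V_DS ≈ 9.9 V

V_G = V_DD·R_2/(R_1+R_2) = 12×47/227 = 2.48 V. With the source grounded, V_GS = V_G = 2.48 V.
Assume saturation: I_D = (k_n/2)(V_GS − V_t)² = (3.3/2)×(2.48 − 0.84)² = 1.65×1.64² = 4.46 mA.
V_DS = V_DD − I_D·R_D = 12 − 4.46×0.47 = 9.9 V.
Saturation requires V_DS ≥ V_GS − V_t = 1.64 V; 9.9 ≥ 1.64 ✓.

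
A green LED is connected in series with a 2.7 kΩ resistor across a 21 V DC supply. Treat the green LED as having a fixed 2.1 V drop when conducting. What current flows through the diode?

I ≈ 7 mA

KVL around the loop: 21 = V_D + I·R = 2.1 + I × 2.7 kΩ.
So I = (21 − 2.1) / 2.7 kΩ = 18.9 / 2.7 = 7 mA.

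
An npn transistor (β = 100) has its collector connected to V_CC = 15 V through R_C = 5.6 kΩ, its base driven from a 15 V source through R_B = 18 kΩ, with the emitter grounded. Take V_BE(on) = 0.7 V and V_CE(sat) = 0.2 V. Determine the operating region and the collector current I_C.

Assume active: I_B = (15 − 0.7)/18 = 0.794 mA, giving I_C = β·I_B = 79.4 mA.
But then V_CE = 15 − 79.4×5.6 = -430 V < V_CE(sat) = 0.2 V — impossible in the active region.
So the transistor is saturated. With V_CE = 0.2 V, I_C = (V_CC − 0.2)/R_C = 14.8/5.6 = 2.64 mA.
Check: β·I_B = 79.4 mA > I_C = 2.64 mA, confirming saturation.

saturation; I_C ≈ 2.6 mA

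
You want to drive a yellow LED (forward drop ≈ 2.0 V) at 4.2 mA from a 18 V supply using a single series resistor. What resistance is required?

R ≈ 3.8 kΩ

The resistor drops V_S − V_D = 18 − 2.0 = 16 V at 4.2 mA.
R = 16 V / 4.2 mA = 3.81 kΩ.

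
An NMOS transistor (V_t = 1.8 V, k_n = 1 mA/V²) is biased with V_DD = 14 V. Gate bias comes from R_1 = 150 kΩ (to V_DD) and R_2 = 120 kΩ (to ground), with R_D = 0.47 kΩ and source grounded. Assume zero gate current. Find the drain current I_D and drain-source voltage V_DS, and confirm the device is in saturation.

I_D ≈ 9.8 mA, V_DS ≈ 9.4 V

V_G = V_DD·R_2/(R_1+R_2) = 14×120/270 = 6.22 V. With the source grounded, V_GS = V_G = 6.22 V.
Assume saturation: I_D = (k_n/2)(V_GS − V_t)² = (1/2)×(6.22 − 1.8)² = 0.5×4.42² = 9.78 mA.
V_DS = V_DD − I_D·R_D = 14 − 9.78×0.47 = 9.4 V.
Saturation requires V_DS ≥ V_GS − V_t = 4.42 V; 9.4 ≥ 4.42 ✓.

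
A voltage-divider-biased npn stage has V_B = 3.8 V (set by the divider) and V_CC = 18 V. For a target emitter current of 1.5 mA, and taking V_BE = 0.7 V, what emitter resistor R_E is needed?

R_E ≈ 2.1 kΩ

V_E = V_B − V_BE = 3.8 − 0.7 = 3.1 V.
R_E = V_E / I_E = 3.1 / 1.5 = 2.07 kΩ.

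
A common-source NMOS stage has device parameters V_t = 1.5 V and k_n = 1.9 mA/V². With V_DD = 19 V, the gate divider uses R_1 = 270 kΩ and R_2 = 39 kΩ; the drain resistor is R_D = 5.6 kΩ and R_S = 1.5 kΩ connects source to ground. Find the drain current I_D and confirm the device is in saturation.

I_D ≈ 0.25 mA

V_G = V_DD·R_2/(R_1+R_2) = 19×39/309 = 2.4 V.
Assume saturation: I_D = (k_n/2)(V_GS − V_t)² with V_GS = V_G − I_D·R_S = 2.4 − 1.5·I_D.
Substituting gives 2.14·I_D² − 3.56·I_D + 0.766 = 0, with roots I_D = 0.254 or 1.41 mA.
The root I_D = 1.41 mA gives V_GS = 0.281 V ≤ V_t, so take I_D = 0.254 mA.
Then V_GS = 2.02 V and V_DS = V_DD − I_D(R_D+R_S) = 19 − 0.254×7.1 = 17.2 V.
Saturation requires V_DS ≥ V_GS − V_t = 0.517 V; 17.2 ≥ 0.517 ✓.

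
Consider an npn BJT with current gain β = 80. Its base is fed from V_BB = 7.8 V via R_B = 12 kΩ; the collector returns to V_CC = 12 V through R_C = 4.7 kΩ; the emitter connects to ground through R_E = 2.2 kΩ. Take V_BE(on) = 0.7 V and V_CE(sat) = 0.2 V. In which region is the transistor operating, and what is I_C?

saturation; I_C ≈ 1.6 mA

Assume active: I_B = (7.8 − 0.7)/(12 + 81×2.2) = 0.0373 mA, I_C = β·I_B = 2.99 mA.
Then V_CE = 12 − 2.99×4.7 − 3.02×2.2 = -8.69 V < 0.2 V — the active assumption fails.
Re-solve with V_CE = 0.2 V. KCL at the emitter: V_E/R_E = (V_BB−0.7−V_E)/R_B + (V_CC−0.2−V_E)/R_C, giving V_E = 4.13 V.
I_C = (V_CC − 0.2 − V_E)/R_C = (11.8 − 4.13)/4.7 = 1.63 mA.
Check: I_B = (7.1 − 4.13)/12 = 0.247 mA, and β·I_B = 19.8 mA > I_C, confirming saturation.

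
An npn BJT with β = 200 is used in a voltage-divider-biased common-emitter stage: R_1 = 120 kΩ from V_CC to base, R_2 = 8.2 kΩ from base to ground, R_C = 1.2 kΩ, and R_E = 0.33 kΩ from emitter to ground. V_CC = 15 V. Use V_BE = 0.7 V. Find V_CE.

Thevenize the base divider: V_Th = V_CC·R_2/(R_1+R_2) = 15×8.2/128 = 0.959 V, R_Th = R_1‖R_2 = 7.68 kΩ.
Base-emitter loop: V_Th = I_B·R_Th + V_BE + (β+1)I_B·R_E, so I_B = (0.959 − 0.7) / (7.68 + 201×0.33) = 0.00351 mA.
I_C = β·I_B = 200×0.00351 = 0.701 mA, and I_E = (β+1)I_B = 0.705 mA.
V_CE = V_CC − I_C·R_C − I_E·R_E = 15 − 0.701×1.2 − 0.705×0.33 = 13.9 V.
V_CE = 13.9 V > 0.2 V confirms active-region operation.

V_CE ≈ 14 V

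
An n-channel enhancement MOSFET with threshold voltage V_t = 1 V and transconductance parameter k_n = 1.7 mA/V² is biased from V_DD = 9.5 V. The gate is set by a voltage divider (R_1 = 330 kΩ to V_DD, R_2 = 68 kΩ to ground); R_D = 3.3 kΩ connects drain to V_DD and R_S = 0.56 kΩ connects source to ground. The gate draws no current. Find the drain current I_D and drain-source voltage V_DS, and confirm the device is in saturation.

I_D ≈ 0.21 mA, V_DS ≈ 8.7 V

V_G = V_DD·R_2/(R_1+R_2) = 9.5×68/398 = 1.62 V.
Assume saturation: I_D = (k_n/2)(V_GS − V_t)² with V_GS = V_G − I_D·R_S = 1.62 − 0.56·I_D.
Substituting gives 0.267·I_D² − 1.59·I_D + 0.33 = 0, with roots I_D = 0.215 or 5.76 mA.
The root I_D = 5.76 mA gives V_GS = -1.6 V ≤ V_t, so take I_D = 0.215 mA.
Then V_GS = 1.5 V and V_DS = V_DD − I_D(R_D+R_S) = 9.5 − 0.215×3.86 = 8.67 V.
Saturation requires V_DS ≥ V_GS − V_t = 0.503 V; 8.67 ≥ 0.503 ✓.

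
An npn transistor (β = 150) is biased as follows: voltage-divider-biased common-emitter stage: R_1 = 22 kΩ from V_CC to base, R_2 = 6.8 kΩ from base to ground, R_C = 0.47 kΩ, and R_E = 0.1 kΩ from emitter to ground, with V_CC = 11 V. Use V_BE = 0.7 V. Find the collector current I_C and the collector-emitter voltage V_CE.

Thevenize the base divider: V_Th = V_CC·R_2/(R_1+R_2) = 11×6.8/28.8 = 2.6 V, R_Th = R_1‖R_2 = 5.19 kΩ.
Base-emitter loop: V_Th = I_B·R_Th + V_BE + (β+1)I_B·R_E, so I_B = (2.6 − 0.7) / (5.19 + 151×0.1) = 0.0935 mA.
I_C = β·I_B = 150×0.0935 = 14 mA, and I_E = (β+1)I_B = 14.1 mA.
V_CE = V_CC − I_C·R_C − I_E·R_E = 11 − 14×0.47 − 14.1×0.1 = 3 V.
V_CE = 3 V > 0.2 V confirms active-region operation.

I_C ≈ 14 mA, V_CE ≈ 3 V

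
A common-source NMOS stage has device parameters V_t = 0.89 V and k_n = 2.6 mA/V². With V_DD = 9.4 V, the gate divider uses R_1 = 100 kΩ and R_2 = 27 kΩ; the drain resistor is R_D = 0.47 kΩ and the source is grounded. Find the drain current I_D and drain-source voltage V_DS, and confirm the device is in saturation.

I_D ≈ 1.6 mA, V_DS ≈ 8.6 V

V_G = V_DD·R_2/(R_1+R_2) = 9.4×27/127 = 2 V. With the source grounded, V_GS = V_G = 2 V.
Assume saturation: I_D = (k_n/2)(V_GS − V_t)² = (2.6/2)×(2 − 0.89)² = 1.3×1.11² = 1.6 mA.
V_DS = V_DD − I_D·R_D = 9.4 − 1.6×0.47 = 8.65 V.
Saturation requires V_DS ≥ V_GS − V_t = 1.11 V; 8.65 ≥ 1.11 ✓.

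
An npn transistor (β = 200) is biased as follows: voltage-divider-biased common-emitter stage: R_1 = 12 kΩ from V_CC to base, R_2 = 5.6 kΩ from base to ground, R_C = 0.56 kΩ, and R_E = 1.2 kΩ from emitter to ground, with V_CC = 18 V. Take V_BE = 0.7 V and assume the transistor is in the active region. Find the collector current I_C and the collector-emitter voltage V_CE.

Thevenize the base divider: V_Th = V_CC·R_2/(R_1+R_2) = 18×5.6/17.6 = 5.73 V, R_Th = R_1‖R_2 = 3.82 kΩ.
Base-emitter loop: V_Th = I_B·R_Th + V_BE + (β+1)I_B·R_E, so I_B = (5.73 − 0.7) / (3.82 + 201×1.2) = 0.0205 mA.
I_C = β·I_B = 200×0.0205 = 4.1 mA, and I_E = (β+1)I_B = 4.12 mA.
V_CE = V_CC − I_C·R_C − I_E·R_E = 18 − 4.1×0.56 − 4.12×1.2 = 10.8 V.
V_CE = 10.8 V > 0.2 V confirms active-region operation.

I_C ≈ 4.1 mA, V_CE ≈ 11 V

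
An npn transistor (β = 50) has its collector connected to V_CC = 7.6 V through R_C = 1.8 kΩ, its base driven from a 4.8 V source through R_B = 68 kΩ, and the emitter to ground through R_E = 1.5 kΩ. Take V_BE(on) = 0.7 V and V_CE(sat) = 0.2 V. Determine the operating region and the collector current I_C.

active; I_C ≈ 1.4 mA

Assume active. Base-emitter loop: I_B = (V_BB − V_BE)/(R_B + (β+1)R_E) = (4.8 − 0.7)/(68 + 51×1.5) = 0.0284 mA.
I_C = β·I_B = 50×0.0284 = 1.42 mA.
V_CE = V_CC − I_C·R_C − I_E·R_E = 7.6 − 1.42×1.8 − 1.45×1.5 = 2.88 V > V_CE(sat), so the active-region assumption holds.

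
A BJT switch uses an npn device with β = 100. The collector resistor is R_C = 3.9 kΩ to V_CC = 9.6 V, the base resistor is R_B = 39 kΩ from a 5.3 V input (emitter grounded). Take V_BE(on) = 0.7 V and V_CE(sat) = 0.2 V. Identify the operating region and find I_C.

Assume active: I_B = (5.3 − 0.7)/39 = 0.118 mA, giving I_C = β·I_B = 11.8 mA.
But then V_CE = 9.6 − 11.8×3.9 = -36.4 V < V_CE(sat) = 0.2 V — impossible in the active region.
So the transistor is saturated. With V_CE = 0.2 V, I_C = (V_CC − 0.2)/R_C = 9.4/3.9 = 2.41 mA.
Check: β·I_B = 11.8 mA > I_C = 2.41 mA, confirming saturation.

saturation; I_C ≈ 2.4 mA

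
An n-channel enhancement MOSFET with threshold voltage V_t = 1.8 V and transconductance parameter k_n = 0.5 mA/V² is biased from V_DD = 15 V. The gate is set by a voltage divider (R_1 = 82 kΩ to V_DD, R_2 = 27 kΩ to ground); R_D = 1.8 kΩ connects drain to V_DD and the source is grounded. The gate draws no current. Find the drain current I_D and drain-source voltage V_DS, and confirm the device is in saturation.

V_G = V_DD·R_2/(R_1+R_2) = 15×27/109 = 3.72 V. With the source grounded, V_GS = V_G = 3.72 V.
Assume saturation: I_D = (k_n/2)(V_GS − V_t)² = (0.5/2)×(3.72 − 1.8)² = 0.25×1.92² = 0.917 mA.
V_DS = V_DD − I_D·R_D = 15 − 0.917×1.8 = 13.3 V.
Saturation requires V_DS ≥ V_GS − V_t = 1.92 V; 13.3 ≥ 1.92 ✓.

I_D ≈ 0.92 mA, V_DS ≈ 13 V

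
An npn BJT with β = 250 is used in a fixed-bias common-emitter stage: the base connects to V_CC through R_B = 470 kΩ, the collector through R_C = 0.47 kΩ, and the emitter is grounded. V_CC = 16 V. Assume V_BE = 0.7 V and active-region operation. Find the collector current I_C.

Base loop: V_CC = I_B·R_B + V_BE, so I_B = (16 − 0.7)/470 kΩ = 0.0326 mA.
In the active region I_C = β·I_B = 250 × 0.0326 = 8.14 mA.
Collector loop: V_CE = V_CC − I_C·R_C = 16 − 8.14×0.47 = 12.2 V.
Since V_CE = 12.2 V > V_CE(sat) ≈ 0.2 V, the transistor is in the active region as assumed.

I_C ≈ 8.1 mA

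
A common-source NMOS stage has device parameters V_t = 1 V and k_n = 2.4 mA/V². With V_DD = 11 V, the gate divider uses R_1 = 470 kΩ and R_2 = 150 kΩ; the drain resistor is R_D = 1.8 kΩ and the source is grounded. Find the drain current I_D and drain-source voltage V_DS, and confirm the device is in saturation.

V_G = V_DD·R_2/(R_1+R_2) = 11×150/620 = 2.66 V. With the source grounded, V_GS = V_G = 2.66 V.
Assume saturation: I_D = (k_n/2)(V_GS − V_t)² = (2.4/2)×(2.66 − 1)² = 1.2×1.66² = 3.31 mA.
V_DS = V_DD − I_D·R_D = 11 − 3.31×1.8 = 5.04 V.
Saturation requires V_DS ≥ V_GS − V_t = 1.66 V; 5.04 ≥ 1.66 ✓.

I_D ≈ 3.3 mA, V_DS ≈ 5 V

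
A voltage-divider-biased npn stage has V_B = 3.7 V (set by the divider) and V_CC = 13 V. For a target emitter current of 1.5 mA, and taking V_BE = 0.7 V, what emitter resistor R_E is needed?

V_E = V_B − V_BE = 3.7 − 0.7 = 3 V.
R_E = V_E / I_E = 3 / 1.5 = 2 kΩ.

R_E ≈ 2 kΩ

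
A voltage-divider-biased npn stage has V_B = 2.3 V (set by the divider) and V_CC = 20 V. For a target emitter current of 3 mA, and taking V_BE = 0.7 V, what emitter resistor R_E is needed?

V_E = V_B − V_BE = 2.3 − 0.7 = 1.6 V.
R_E = V_E / I_E = 1.6 / 3 = 0.533 kΩ.

R_E ≈ 0.53 kΩ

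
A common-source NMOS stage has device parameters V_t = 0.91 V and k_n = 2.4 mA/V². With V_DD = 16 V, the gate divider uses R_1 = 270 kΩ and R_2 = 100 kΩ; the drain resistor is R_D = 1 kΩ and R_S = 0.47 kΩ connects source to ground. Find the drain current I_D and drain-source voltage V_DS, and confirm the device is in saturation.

I_D ≈ 3.6 mA, V_DS ≈ 11 V

V_G = V_DD·R_2/(R_1+R_2) = 16×100/370 = 4.32 V.
Assume saturation: I_D = (k_n/2)(V_GS − V_t)² with V_GS = V_G − I_D·R_S = 4.32 − 0.47·I_D.
Substituting gives 0.265·I_D² − 4.85·I_D + 14 = 0, with roots I_D = 3.59 or 14.7 mA.
The root I_D = 14.7 mA gives V_GS = -2.59 V ≤ V_t, so take I_D = 3.59 mA.
Then V_GS = 2.64 V and V_DS = V_DD − I_D(R_D+R_S) = 16 − 3.59×1.47 = 10.7 V.
Saturation requires V_DS ≥ V_GS − V_t = 1.73 V; 10.7 ≥ 1.73 ✓.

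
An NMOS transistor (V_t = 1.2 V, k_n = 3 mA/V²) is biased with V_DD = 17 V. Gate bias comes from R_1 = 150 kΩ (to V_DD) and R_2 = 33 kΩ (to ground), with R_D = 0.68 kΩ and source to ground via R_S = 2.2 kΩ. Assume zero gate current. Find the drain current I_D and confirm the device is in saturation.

I_D ≈ 0.57 mA

V_G = V_DD·R_2/(R_1+R_2) = 17×33/183 = 3.07 V.
Assume saturation: I_D = (k_n/2)(V_GS − V_t)² with V_GS = V_G − I_D·R_S = 3.07 − 2.2·I_D.
Substituting gives 7.26·I_D² − 13.3·I_D + 5.22 = 0, with roots I_D = 0.568 or 1.27 mA.
The root I_D = 1.27 mA gives V_GS = 0.281 V ≤ V_t, so take I_D = 0.568 mA.
Then V_GS = 1.82 V and V_DS = V_DD − I_D(R_D+R_S) = 17 − 0.568×2.88 = 15.4 V.
Saturation requires V_DS ≥ V_GS − V_t = 0.615 V; 15.4 ≥ 0.615 ✓.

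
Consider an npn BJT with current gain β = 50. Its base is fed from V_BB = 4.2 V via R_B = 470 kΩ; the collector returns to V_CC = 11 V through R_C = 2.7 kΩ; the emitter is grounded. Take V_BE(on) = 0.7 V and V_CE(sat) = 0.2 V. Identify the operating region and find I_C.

Assume active. Base-emitter loop: I_B = (V_BB − V_BE)/R_B = (4.2 − 0.7)/470 = 0.00745 mA.
I_C = β·I_B = 50×0.00745 = 0.372 mA.
V_CE = V_CC − I_C·R_C = 11 − 0.372×2.7 = 9.99 V > V_CE(sat), so the active-region assumption holds.

active; I_C ≈ 0.37 mA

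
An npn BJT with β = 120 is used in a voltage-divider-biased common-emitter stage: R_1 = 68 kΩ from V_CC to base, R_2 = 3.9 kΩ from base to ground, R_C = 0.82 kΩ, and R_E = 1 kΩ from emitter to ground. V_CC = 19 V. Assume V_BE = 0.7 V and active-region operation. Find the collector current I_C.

Thevenize the base divider: V_Th = V_CC·R_2/(R_1+R_2) = 19×3.9/71.9 = 1.03 V, R_Th = R_1‖R_2 = 3.69 kΩ.
Base-emitter loop: V_Th = I_B·R_Th + V_BE + (β+1)I_B·R_E, so I_B = (1.03 − 0.7) / (3.69 + 121×1) = 0.00265 mA.
I_C = β·I_B = 120×0.00265 = 0.318 mA, and I_E = (β+1)I_B = 0.321 mA.
V_CE = V_CC − I_C·R_C − I_E·R_E = 19 − 0.318×0.82 − 0.321×1 = 18.4 V.
V_CE = 18.4 V > 0.2 V confirms active-region operation.

I_C ≈ 0.32 mA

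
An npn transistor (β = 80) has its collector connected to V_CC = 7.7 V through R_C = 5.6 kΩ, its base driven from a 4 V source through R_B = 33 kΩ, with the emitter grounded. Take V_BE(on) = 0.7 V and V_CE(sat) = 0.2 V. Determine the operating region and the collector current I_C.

Assume active: I_B = (4 − 0.7)/33 = 0.1 mA, giving I_C = β·I_B = 8 mA.
But then V_CE = 7.7 − 8×5.6 = -37.1 V < V_CE(sat) = 0.2 V — impossible in the active region.
So the transistor is saturated. With V_CE = 0.2 V, I_C = (V_CC − 0.2)/R_C = 7.5/5.6 = 1.34 mA.
Check: β·I_B = 8 mA > I_C = 1.34 mA, confirming saturation.

saturation; I_C ≈ 1.3 mA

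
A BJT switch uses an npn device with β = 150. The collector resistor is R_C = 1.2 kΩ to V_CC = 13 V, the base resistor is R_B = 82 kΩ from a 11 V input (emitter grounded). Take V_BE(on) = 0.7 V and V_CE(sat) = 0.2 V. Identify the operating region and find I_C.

saturation; I_C ≈ 11 mA

Assume active: I_B = (11 − 0.7)/82 = 0.126 mA, giving I_C = β·I_B = 18.8 mA.
But then V_CE = 13 − 18.8×1.2 = -9.61 V < V_CE(sat) = 0.2 V — impossible in the active region.
So the transistor is saturated. With V_CE = 0.2 V, I_C = (V_CC − 0.2)/R_C = 12.8/1.2 = 10.7 mA.
Check: β·I_B = 18.8 mA > I_C = 10.7 mA, confirming saturation.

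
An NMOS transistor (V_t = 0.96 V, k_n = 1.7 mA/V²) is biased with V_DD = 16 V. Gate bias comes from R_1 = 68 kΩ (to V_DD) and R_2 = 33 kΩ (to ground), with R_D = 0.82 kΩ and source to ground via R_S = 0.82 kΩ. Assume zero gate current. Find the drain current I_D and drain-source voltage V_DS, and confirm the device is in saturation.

I_D ≈ 2.9 mA, V_DS ≈ 11 V

V_G = V_DD·R_2/(R_1+R_2) = 16×33/101 = 5.23 V.
Assume saturation: I_D = (k_n/2)(V_GS − V_t)² with V_GS = V_G − I_D·R_S = 5.23 − 0.82·I_D.
Substituting gives 0.572·I_D² − 6.95·I_D + 15.5 = 0, with roots I_D = 2.94 or 9.22 mA.
The root I_D = 9.22 mA gives V_GS = -2.33 V ≤ V_t, so take I_D = 2.94 mA.
Then V_GS = 2.82 V and V_DS = V_DD − I_D(R_D+R_S) = 16 − 2.94×1.64 = 11.2 V.
Saturation requires V_DS ≥ V_GS − V_t = 1.86 V; 11.2 ≥ 1.86 ✓.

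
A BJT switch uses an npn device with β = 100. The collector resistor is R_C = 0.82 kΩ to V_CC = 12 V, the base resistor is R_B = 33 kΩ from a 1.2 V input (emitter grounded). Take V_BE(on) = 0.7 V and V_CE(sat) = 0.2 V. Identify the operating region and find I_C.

Assume active. Base-emitter loop: I_B = (V_BB − V_BE)/R_B = (1.2 − 0.7)/33 = 0.0152 mA.
I_C = β·I_B = 100×0.0152 = 1.52 mA.
V_CE = V_CC − I_C·R_C = 12 − 1.52×0.82 = 10.8 V > V_CE(sat), so the active-region assumption holds.

active; I_C ≈ 1.5 mA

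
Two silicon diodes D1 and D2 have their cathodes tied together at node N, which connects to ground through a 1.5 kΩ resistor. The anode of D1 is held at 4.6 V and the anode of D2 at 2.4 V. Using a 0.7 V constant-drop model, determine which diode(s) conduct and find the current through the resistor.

Only D1 conducts; I_R ≈ 2.6 mA

Assume both conduct. Then node N would need to be at both 4.6−0.7 = 3.9 V and 2.4−0.7 = 1.7 V, which is impossible.
Assume only D1 conducts: V_N = 4.6 − 0.7 = 3.9 V, so I_R = 3.9/1.5 = 2.6 mA.
Check D2: its anode-to-cathode voltage is 2.4 − 3.9 = -1.5 V < 0.7 V, so it is off. The assumption is consistent.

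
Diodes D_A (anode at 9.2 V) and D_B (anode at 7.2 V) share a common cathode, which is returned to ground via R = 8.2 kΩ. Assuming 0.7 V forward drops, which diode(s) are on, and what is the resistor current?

Assume both conduct. Then node N would need to be at both 9.2−0.7 = 8.5 V and 7.2−0.7 = 6.5 V, which is impossible.
Assume only D_A conducts: V_N = 9.2 − 0.7 = 8.5 V, so I_R = 8.5/8.2 = 1.04 mA.
Check D_B: its anode-to-cathode voltage is 7.2 − 8.5 = -1.3 V < 0.7 V, so it is off. The assumption is consistent.

Only D_A conducts; I_R ≈ 1 mA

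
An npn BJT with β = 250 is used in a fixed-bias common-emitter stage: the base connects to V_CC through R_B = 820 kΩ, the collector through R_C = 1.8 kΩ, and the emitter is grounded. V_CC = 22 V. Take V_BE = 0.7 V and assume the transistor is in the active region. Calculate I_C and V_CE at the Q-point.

Base loop: V_CC = I_B·R_B + V_BE, so I_B = (22 − 0.7)/820 kΩ = 0.026 mA.
In the active region I_C = β·I_B = 250 × 0.026 = 6.49 mA.
Collector loop: V_CE = V_CC − I_C·R_C = 22 − 6.49×1.8 = 10.3 V.
Since V_CE = 10.3 V > V_CE(sat) ≈ 0.2 V, the transistor is in the active region as assumed.

I_C ≈ 6.5 mA, V_CE ≈ 10 V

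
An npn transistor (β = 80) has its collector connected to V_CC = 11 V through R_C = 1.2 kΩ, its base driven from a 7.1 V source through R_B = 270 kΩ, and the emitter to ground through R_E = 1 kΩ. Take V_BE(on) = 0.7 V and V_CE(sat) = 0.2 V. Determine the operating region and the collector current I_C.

active; I_C ≈ 1.5 mA

Assume active. Base-emitter loop: I_B = (V_BB − V_BE)/(R_B + (β+1)R_E) = (7.1 − 0.7)/(270 + 81×1) = 0.0182 mA.
I_C = β·I_B = 80×0.0182 = 1.46 mA.
V_CE = V_CC − I_C·R_C − I_E·R_E = 11 − 1.46×1.2 − 1.48×1 = 7.77 V > V_CE(sat), so the active-region assumption holds.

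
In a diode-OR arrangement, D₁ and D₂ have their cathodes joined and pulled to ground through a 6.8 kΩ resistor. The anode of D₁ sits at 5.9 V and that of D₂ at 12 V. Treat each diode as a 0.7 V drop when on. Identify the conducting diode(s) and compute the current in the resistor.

Assume both conduct. Then node N would need to be at both 5.9−0.7 = 5.2 V and 12−0.7 = 11.3 V, which is impossible.
Assume only D₂ conducts: V_N = 12 − 0.7 = 11.3 V, so I_R = 11.3/6.8 = 1.66 mA.
Check D₁: its anode-to-cathode voltage is 5.9 − 11.3 = -5.4 V < 0.7 V, so it is off. The assumption is consistent.

Only D₂ conducts; I_R ≈ 1.7 mA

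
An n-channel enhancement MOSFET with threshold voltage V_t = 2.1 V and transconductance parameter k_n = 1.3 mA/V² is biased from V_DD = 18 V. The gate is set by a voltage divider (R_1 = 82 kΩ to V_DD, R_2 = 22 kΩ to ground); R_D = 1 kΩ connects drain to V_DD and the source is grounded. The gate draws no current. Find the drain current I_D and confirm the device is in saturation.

V_G = V_DD·R_2/(R_1+R_2) = 18×22/104 = 3.81 V. With the source grounded, V_GS = V_G = 3.81 V.
Assume saturation: I_D = (k_n/2)(V_GS − V_t)² = (1.3/2)×(3.81 − 2.1)² = 0.65×1.71² = 1.9 mA.
V_DS = V_DD − I_D·R_D = 18 − 1.9×1 = 16.1 V.
Saturation requires V_DS ≥ V_GS − V_t = 1.71 V; 16.1 ≥ 1.71 ✓.

I_D ≈ 1.9 mA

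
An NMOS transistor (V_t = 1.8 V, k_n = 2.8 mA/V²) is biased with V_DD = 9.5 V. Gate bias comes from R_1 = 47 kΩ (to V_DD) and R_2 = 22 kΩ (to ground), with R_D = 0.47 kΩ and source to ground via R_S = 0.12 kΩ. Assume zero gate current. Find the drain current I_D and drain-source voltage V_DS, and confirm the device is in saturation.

V_G = V_DD·R_2/(R_1+R_2) = 9.5×22/69 = 3.03 V.
Assume saturation: I_D = (k_n/2)(V_GS − V_t)² with V_GS = V_G − I_D·R_S = 3.03 − 0.12·I_D.
Substituting gives 0.0202·I_D² − 1.41·I_D + 2.11 = 0, with roots I_D = 1.53 or 68.6 mA.
The root I_D = 68.6 mA gives V_GS = -5.2 V ≤ V_t, so take I_D = 1.53 mA.
Then V_GS = 2.85 V and V_DS = V_DD − I_D(R_D+R_S) = 9.5 − 1.53×0.59 = 8.6 V.
Saturation requires V_DS ≥ V_GS − V_t = 1.05 V; 8.6 ≥ 1.05 ✓.

I_D ≈ 1.5 mA, V_DS ≈ 8.6 V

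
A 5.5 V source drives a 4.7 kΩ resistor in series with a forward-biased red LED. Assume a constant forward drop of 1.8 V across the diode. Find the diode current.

I ≈ 0.79 mA

KVL around the loop: 5.5 = V_D + I·R = 1.8 + I × 4.7 kΩ.
So I = (5.5 − 1.8) / 4.7 kΩ = 3.7 / 4.7 = 0.787 mA.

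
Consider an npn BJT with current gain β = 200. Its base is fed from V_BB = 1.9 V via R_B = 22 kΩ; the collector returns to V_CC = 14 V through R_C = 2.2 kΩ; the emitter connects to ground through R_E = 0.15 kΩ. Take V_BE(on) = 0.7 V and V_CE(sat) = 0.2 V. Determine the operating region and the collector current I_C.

active; I_C ≈ 4.6 mA

Assume active. Base-emitter loop: I_B = (V_BB − V_BE)/(R_B + (β+1)R_E) = (1.9 − 0.7)/(22 + 201×0.15) = 0.023 mA.
I_C = β·I_B = 200×0.023 = 4.6 mA.
V_CE = V_CC − I_C·R_C − I_E·R_E = 14 − 4.6×2.2 − 4.63×0.15 = 3.18 V > V_CE(sat), so the active-region assumption holds.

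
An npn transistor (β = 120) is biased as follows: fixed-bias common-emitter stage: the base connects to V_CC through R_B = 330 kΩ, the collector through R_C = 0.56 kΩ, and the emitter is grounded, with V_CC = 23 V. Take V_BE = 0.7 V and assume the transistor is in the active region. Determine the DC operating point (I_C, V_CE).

I_C ≈ 8.1 mA, V_CE ≈ 18 V

Base loop: V_CC = I_B·R_B + V_BE, so I_B = (23 − 0.7)/330 kΩ = 0.0676 mA.
In the active region I_C = β·I_B = 120 × 0.0676 = 8.11 mA.
Collector loop: V_CE = V_CC − I_C·R_C = 23 − 8.11×0.56 = 18.5 V.
Since V_CE = 18.5 V > V_CE(sat) ≈ 0.2 V, the transistor is in the active region as assumed.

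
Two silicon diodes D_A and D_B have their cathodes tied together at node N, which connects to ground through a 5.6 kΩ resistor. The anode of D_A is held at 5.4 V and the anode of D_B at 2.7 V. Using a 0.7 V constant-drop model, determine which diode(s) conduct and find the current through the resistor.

Only D_A conducts; I_R ≈ 0.84 mA

Assume both conduct. Then node N would need to be at both 5.4−0.7 = 4.7 V and 2.7−0.7 = 2 V, which is impossible.
Assume only D_A conducts: V_N = 5.4 − 0.7 = 4.7 V, so I_R = 4.7/5.6 = 0.839 mA.
Check D_B: its anode-to-cathode voltage is 2.7 − 4.7 = -2 V < 0.7 V, so it is off. The assumption is consistent.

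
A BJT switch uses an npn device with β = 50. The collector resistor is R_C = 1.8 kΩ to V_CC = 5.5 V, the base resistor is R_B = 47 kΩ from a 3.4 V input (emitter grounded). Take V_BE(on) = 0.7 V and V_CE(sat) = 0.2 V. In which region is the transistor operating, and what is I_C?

Assume active. Base-emitter loop: I_B = (V_BB − V_BE)/R_B = (3.4 − 0.7)/47 = 0.0574 mA.
I_C = β·I_B = 50×0.0574 = 2.87 mA.
V_CE = V_CC − I_C·R_C = 5.5 − 2.87×1.8 = 0.33 V > V_CE(sat), so the active-region assumption holds.

active; I_C ≈ 2.9 mA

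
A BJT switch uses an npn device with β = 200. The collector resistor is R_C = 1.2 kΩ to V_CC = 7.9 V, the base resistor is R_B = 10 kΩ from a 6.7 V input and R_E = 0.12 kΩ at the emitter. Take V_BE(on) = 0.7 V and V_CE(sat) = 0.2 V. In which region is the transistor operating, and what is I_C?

saturation; I_C ≈ 5.8 mA

Assume active: I_B = (6.7 − 0.7)/(10 + 201×0.12) = 0.176 mA, I_C = β·I_B = 35.2 mA.
Then V_CE = 7.9 − 35.2×1.2 − 35.3×0.12 = -38.5 V < 0.2 V — the active assumption fails.
Re-solve with V_CE = 0.2 V. KCL at the emitter: V_E/R_E = (V_BB−0.7−V_E)/R_B + (V_CC−0.2−V_E)/R_C, giving V_E = 0.757 V.
I_C = (V_CC − 0.2 − V_E)/R_C = (7.7 − 0.757)/1.2 = 5.79 mA.
Check: I_B = (6 − 0.757)/10 = 0.524 mA, and β·I_B = 105 mA > I_C, confirming saturation.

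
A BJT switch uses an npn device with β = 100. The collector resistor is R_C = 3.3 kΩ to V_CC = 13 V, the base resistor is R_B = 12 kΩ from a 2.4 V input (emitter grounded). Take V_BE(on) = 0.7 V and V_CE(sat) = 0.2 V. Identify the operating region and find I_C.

saturation; I_C ≈ 3.9 mA

Assume active: I_B = (2.4 − 0.7)/12 = 0.142 mA, giving I_C = β·I_B = 14.2 mA.
But then V_CE = 13 − 14.2×3.3 = -33.7 V < V_CE(sat) = 0.2 V — impossible in the active region.
So the transistor is saturated. With V_CE = 0.2 V, I_C = (V_CC − 0.2)/R_C = 12.8/3.3 = 3.88 mA.
Check: β·I_B = 14.2 mA > I_C = 3.88 mA, confirming saturation.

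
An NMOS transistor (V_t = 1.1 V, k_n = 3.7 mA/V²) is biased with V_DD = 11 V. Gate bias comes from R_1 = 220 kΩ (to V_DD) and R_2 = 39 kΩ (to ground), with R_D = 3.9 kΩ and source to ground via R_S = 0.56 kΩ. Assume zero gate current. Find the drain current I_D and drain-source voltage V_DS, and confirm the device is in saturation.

I_D ≈ 0.29 mA, V_DS ≈ 9.7 V

V_G = V_DD·R_2/(R_1+R_2) = 11×39/259 = 1.66 V.
Assume saturation: I_D = (k_n/2)(V_GS − V_t)² with V_GS = V_G − I_D·R_S = 1.66 − 0.56·I_D.
Substituting gives 0.58·I_D² − 2.15·I_D + 0.573 = 0, with roots I_D = 0.288 or 3.42 mA.
The root I_D = 3.42 mA gives V_GS = -0.26 V ≤ V_t, so take I_D = 0.288 mA.
Then V_GS = 1.49 V and V_DS = V_DD − I_D(R_D+R_S) = 11 − 0.288×4.46 = 9.71 V.
Saturation requires V_DS ≥ V_GS − V_t = 0.395 V; 9.71 ≥ 0.395 ✓.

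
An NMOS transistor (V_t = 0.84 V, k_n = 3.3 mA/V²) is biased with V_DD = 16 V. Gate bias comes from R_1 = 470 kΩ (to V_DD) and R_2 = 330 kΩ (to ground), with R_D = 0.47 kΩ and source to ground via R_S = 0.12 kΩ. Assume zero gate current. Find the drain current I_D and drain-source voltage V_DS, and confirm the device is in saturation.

V_G = V_DD·R_2/(R_1+R_2) = 16×330/800 = 6.6 V.
Assume saturation: I_D = (k_n/2)(V_GS − V_t)² with V_GS = V_G − I_D·R_S = 6.6 − 0.12·I_D.
Substituting gives 0.0238·I_D² − 3.28·I_D + 54.7 = 0, with roots I_D = 19.4 or 119 mA.
The root I_D = 119 mA gives V_GS = -7.64 V ≤ V_t, so take I_D = 19.4 mA.
Then V_GS = 4.27 V and V_DS = V_DD − I_D(R_D+R_S) = 16 − 19.4×0.59 = 4.55 V.
Saturation requires V_DS ≥ V_GS − V_t = 3.43 V; 4.55 ≥ 3.43 ✓.

I_D ≈ 19 mA, V_DS ≈ 4.5 V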